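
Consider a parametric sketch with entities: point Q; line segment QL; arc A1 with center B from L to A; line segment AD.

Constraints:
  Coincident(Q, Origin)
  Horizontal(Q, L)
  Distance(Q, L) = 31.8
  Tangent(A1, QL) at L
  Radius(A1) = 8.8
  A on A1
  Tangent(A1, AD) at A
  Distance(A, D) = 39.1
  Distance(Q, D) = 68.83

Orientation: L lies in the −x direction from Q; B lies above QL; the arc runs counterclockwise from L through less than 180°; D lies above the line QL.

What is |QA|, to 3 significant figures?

30.1

Q is at the origin; QL is horizontal with |QL| = 31.8 and L on the −x side, so L = (-31.8, 0.00). The tangent condition forces BL to be normal to QL, so B = L + (0, 8.8) = (-31.8, 8.80). Since BA ⟂ AD (tangency), |BD| = √(8.8² + 39.1²) = 40.1 regardless of where A sits on A1. So D lies on both circle(Q, 68.83) and circle(B, 40.1); the above-QL intersection is D = (-54.8, 41.6). A is the foot of the tangent from D: A = (-25.9, 15.3).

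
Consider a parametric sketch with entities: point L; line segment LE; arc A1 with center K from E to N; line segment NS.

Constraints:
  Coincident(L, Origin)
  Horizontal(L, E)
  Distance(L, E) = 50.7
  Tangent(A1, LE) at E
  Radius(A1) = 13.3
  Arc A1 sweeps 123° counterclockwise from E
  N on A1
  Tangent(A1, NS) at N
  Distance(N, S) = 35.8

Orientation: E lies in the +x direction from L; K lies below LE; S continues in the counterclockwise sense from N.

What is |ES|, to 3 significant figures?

51.3

On A1, E sits at bearing 90° from K; a 123° counterclockwise sweep puts N at bearing 213°, so N = K + 13.3·(cos 213°, sin 213°) = (39.5, -20.5). Tangency of A1 to NS means the radius KN is perpendicular to NS, so NS runs along (−sin 213°, cos 213°); with |NS| = 35.8, S = (59.0, -50.6). Then |ES| = |S − E| = 51.3.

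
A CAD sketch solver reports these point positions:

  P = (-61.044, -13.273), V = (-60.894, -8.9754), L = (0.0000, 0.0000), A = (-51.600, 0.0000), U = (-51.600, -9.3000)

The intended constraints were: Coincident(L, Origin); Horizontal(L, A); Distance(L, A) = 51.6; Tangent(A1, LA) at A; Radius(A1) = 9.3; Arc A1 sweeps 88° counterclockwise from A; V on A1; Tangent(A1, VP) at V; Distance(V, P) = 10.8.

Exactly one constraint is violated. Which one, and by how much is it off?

Distance(V, P) = 10.8 — off by 6.50.

L = (0.00, 0.00) ✓; L.y = 0.00, A.y = 0.00 ✓; |LA| = 51.60 ✓; ∠(UA, AL) = 90.00° ✓; |UA| = 9.300 ✓; bearing(U→V) − bearing(U→A) = 88.00° ✓; |UV| = 9.300 ✓; ∠(UV, VP) = 90.00° ✓; |VP| = 4.300 ✗.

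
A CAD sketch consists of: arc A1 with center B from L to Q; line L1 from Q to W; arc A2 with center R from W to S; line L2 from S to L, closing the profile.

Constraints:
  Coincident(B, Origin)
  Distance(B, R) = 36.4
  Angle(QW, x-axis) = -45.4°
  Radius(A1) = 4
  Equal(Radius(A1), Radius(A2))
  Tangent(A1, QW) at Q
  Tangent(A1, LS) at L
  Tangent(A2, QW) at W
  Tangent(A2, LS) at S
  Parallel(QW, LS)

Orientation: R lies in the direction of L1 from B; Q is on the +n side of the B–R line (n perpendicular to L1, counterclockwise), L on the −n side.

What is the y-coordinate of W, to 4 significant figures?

-23.11

Tangency of A1 to both parallel lines with radius 4.0 puts Q and L at B ± 4.0·n: Q = (2.848, 2.809), L = (-2.848, -2.809). Equal radii place W and S the same way about R: W = R + 4.0·n = (28.41, -23.11), S = R − 4.0·n = (22.71, -28.73). So W.y = -23.11.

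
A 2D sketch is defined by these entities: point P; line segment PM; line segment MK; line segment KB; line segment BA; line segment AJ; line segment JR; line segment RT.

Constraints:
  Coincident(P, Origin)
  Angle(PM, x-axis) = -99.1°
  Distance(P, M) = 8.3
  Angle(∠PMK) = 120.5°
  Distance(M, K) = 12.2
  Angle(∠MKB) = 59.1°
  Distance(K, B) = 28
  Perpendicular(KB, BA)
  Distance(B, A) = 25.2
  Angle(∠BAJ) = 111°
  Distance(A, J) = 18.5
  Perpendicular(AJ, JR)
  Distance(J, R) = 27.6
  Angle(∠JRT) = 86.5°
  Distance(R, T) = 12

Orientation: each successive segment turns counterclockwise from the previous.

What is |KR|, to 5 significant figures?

6.1206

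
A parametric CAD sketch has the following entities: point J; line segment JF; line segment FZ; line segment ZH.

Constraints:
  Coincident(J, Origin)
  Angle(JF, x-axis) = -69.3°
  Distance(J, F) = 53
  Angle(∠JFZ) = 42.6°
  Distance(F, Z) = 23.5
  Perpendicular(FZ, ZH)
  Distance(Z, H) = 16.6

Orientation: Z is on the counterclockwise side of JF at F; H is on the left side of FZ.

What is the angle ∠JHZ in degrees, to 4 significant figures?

141.2°

J is at the origin; JF runs at -69.3° with length 53.0, so F = 53.0·(cos -69.3°, sin -69.3°) = (18.73, -49.58). ∠JFZ = 42.6°, so FZ runs at -69.3° + (180° − 42.6°) = 68.10° from the x-axis; with |FZ| = 23.5, Z = F + 23.5·(cos 68.10°, sin 68.10°) = (27.50, -27.77). FZ ⟂ ZH; with |ZH| = 16.6 on the left of FZ, H = Z + 16.6·(-0.9278, 0.3730) = (12.10, -21.58). Then cos ∠JHZ = HJ·HZ / (|HJ||HZ|), giving 141.2°.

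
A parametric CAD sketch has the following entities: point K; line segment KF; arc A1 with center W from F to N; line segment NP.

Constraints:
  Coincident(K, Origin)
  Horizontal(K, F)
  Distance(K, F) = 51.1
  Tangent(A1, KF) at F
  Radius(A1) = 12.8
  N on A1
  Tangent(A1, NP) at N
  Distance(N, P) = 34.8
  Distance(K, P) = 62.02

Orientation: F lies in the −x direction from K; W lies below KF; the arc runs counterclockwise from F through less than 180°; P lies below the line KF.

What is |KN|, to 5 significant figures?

64.534

K is at the origin; KF is horizontal with |KF| = 51.1 and F on the −x side, so F = (-51.100, 0.0000). Tangency of A1 to KF means the radius WF is perpendicular to KF, so W = F + (0, -12.8) = (-51.100, -12.800). Since WN ⟂ NP (tangency), |WP| = √(12.8² + 34.8²) = 37.079 regardless of where N sits on A1. So P lies on both circle(K, 62.02) and circle(W, 37.079); the below-KF intersection is P = (-39.324, -47.960). N is the foot of the tangent from P: N = (-61.088, -20.805).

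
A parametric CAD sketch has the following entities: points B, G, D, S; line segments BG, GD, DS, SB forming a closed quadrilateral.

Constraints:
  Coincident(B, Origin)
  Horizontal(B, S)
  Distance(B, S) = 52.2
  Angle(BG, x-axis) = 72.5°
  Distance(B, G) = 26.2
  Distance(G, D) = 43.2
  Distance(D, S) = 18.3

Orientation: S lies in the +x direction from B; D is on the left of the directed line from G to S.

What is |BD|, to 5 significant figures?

53.731

Checks: |BS| = 52.20 ✓; |BG| = 26.20 ✓; |GD| = 43.20 ✓; |DS| = 18.30 ✓.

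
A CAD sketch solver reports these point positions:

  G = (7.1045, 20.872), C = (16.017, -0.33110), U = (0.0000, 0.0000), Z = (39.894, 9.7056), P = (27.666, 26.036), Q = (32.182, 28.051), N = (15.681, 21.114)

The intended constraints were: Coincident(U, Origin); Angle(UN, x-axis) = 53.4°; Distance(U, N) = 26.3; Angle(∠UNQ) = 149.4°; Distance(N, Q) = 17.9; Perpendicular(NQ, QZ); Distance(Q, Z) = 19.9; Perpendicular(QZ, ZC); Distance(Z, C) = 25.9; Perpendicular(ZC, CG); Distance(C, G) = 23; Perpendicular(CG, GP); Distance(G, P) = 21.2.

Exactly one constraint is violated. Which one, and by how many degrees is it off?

Perpendicular(CG, GP) — off by 8.70°.

U = (0.00, 0.00) ✓; UN at 53.40° ✓; |UN| = 26.30 ✓; ∠UNQ = 149.4° ✓; |NQ| = 17.90 ✓; ∠(NQ, QZ) = 90.00° ✓; |QZ| = 19.90 ✓; ∠(QZ, ZC) = 90.00° ✓; |ZC| = 25.90 ✓; ∠(ZC, CG) = 90.00° ✓; |CG| = 23.00 ✓; ∠(CG, GP) = 98.70° ✗; |GP| = 21.20 ✓.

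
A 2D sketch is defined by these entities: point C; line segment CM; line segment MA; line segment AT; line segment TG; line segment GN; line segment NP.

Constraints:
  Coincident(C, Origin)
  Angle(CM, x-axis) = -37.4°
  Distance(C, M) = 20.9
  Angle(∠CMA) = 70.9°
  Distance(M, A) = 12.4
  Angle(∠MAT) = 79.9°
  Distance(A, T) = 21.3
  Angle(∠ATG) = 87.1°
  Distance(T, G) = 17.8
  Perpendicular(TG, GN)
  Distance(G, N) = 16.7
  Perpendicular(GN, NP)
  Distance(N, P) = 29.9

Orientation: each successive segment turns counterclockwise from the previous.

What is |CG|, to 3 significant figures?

15.8

C is at the origin; CM runs at -37.4° with length 20.9, so M = (16.6, -12.7). ∠CMA = 70.9° gives MA at 71.7° from the x-axis; with |MA| = 12.4, A = (20.5, -0.921). ∠MAT = 79.9° gives AT at 172° from the x-axis; with |AT| = 21.3, T = (-0.585, 2.12). ∠ATG = 87.1° gives TG at -95.3° from the x-axis; with |TG| = 17.8, G = (-2.23, -15.6). Then |CG| = |G − C| = 15.8.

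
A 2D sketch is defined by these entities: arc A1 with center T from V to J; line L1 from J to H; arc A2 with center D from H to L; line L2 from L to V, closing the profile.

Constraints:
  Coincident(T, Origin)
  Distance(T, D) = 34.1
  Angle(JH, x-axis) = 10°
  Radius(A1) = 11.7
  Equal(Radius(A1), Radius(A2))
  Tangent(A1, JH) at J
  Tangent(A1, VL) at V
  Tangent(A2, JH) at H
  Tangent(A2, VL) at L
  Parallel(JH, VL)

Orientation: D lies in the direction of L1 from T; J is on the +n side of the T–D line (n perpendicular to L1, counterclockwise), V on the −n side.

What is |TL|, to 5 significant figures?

36.051

The slot axis is L1's direction at 10.0°, so u = (cos 10.0°, sin 10.0°) = (0.98481, 0.17365) and n = (−sin 10.0°, cos 10.0°) = (-0.17365, 0.98481). T is at the origin and D lies 34.1 along u from T, so D = 34.1·u = (33.582, 5.9214). Tangency of A1 to both parallel lines with radius 11.7 puts J and V at T ± 11.7·n: J = (-2.0317, 11.522), V = (2.0317, -11.522). Equal radii place H and L the same way about D: H = D + 11.7·n = (31.550, 17.444), L = D − 11.7·n = (35.614, -5.6008). Then |TL| = |L − T| = 36.051.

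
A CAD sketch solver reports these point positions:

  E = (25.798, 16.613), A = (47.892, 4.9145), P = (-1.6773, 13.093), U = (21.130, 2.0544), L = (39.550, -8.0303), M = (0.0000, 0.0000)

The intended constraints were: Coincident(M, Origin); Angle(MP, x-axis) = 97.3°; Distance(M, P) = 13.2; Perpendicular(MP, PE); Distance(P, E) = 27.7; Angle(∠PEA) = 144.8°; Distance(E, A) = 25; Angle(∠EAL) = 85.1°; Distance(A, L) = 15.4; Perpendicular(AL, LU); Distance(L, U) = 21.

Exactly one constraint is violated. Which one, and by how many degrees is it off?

Perpendicular(AL, LU) — off by 4.10°.

M = (0.00, 0.00) ✓; MP at 97.30° ✓; |MP| = 13.20 ✓; ∠(MP, PE) = 90.00° ✓; |PE| = 27.70 ✓; ∠PEA = 144.8° ✓; |EA| = 25.00 ✓; ∠EAL = 85.10° ✓; |AL| = 15.40 ✓; ∠(AL, LU) = 85.90° ✗; |LU| = 21.00 ✓.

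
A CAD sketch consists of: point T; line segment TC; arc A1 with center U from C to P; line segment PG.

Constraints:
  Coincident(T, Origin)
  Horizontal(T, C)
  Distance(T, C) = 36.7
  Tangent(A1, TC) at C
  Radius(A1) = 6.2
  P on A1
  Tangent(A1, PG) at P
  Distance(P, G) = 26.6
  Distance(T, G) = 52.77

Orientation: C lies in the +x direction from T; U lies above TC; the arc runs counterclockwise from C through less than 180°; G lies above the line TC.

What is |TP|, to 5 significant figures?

43.394

Checks: |UP| = 6.200 ✓; ∠(UP, PG) = 90.00° ✓; |PG| = 26.60 ✓; |TG| = 52.77 ✓.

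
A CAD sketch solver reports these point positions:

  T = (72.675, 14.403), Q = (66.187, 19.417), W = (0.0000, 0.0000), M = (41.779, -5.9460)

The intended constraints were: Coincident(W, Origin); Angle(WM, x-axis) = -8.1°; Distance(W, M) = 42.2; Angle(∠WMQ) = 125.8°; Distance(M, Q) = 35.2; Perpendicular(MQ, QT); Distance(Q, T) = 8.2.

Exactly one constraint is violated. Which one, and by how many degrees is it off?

Perpendicular(MQ, QT) — off by 6.20°.

W = (0.00, 0.00) ✓; WM at -8.100° ✓; |WM| = 42.20 ✓; ∠WMQ = 125.8° ✓; |MQ| = 35.20 ✓; ∠(MQ, QT) = 83.80° ✗; |QT| = 8.200 ✓.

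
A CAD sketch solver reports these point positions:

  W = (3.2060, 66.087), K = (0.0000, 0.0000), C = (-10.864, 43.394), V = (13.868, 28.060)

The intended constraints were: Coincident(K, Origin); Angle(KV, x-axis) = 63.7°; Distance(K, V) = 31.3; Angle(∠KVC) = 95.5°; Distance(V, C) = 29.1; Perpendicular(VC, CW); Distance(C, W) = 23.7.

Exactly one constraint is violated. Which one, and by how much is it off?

Distance(C, W) = 23.7 — off by 3.00.

K = (0.00, 0.00) ✓; KV at 63.70° ✓; |KV| = 31.30 ✓; ∠KVC = 95.50° ✓; |VC| = 29.10 ✓; ∠(VC, CW) = 90.00° ✓; |CW| = 26.70 ✗.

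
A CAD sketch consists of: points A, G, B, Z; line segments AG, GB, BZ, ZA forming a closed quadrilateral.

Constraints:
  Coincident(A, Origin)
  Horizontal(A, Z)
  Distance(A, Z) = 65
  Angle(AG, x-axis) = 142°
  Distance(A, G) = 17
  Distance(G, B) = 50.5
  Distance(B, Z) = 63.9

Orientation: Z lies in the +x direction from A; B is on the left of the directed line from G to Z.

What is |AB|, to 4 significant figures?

51.62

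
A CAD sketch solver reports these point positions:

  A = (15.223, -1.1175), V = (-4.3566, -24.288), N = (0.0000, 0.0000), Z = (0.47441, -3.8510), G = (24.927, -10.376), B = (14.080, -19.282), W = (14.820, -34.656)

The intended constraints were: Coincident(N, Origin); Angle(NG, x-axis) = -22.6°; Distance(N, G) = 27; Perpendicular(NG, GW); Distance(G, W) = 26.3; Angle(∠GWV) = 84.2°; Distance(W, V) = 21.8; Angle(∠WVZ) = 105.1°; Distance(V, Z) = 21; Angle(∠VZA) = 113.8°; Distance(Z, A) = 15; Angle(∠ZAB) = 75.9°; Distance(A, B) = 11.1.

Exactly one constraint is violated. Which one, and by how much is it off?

Distance(A, B) = 11.1 — off by 7.10.

N = (0.00, 0.00) ✓; NG at -22.60° ✓; |NG| = 27.00 ✓; ∠(NG, GW) = 90.00° ✓; |GW| = 26.30 ✓; ∠GWV = 84.20° ✓; |WV| = 21.80 ✓; ∠WVZ = 105.1° ✓; |VZ| = 21.00 ✓; ∠VZA = 113.8° ✓; |ZA| = 15.00 ✓; ∠ZAB = 75.90° ✓; |AB| = 18.20 ✗.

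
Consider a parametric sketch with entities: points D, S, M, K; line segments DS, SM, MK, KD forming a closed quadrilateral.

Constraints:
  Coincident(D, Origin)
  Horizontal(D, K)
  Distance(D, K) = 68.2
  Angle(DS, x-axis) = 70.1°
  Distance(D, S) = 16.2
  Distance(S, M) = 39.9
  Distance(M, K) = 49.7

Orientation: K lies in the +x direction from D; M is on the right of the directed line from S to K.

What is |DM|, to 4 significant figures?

30.89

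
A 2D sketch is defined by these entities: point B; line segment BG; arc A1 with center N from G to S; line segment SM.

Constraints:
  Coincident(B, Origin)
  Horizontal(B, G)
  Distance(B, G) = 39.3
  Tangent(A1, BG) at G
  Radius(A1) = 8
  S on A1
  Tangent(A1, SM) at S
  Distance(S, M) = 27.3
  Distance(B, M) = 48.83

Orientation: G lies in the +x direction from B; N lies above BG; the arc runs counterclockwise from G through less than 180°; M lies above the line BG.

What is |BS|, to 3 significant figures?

47.8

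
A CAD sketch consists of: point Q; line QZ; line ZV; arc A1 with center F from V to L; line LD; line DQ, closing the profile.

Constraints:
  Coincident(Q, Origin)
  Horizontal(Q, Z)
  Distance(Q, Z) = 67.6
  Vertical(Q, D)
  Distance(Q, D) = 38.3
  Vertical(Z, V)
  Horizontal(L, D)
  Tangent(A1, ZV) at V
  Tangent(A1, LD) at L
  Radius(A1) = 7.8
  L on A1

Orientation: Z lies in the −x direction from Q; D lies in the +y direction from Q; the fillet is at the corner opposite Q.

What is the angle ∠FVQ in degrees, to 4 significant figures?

24.28°

Q is at the origin; QZ is horizontal with |QZ| = 67.6 and Z on the −x side, so Z = (-67.60, 0.000). Q and D share the same x with |QD| = 38.3 and D on the +y side, so D = (0.000, 38.30). The virtual corner opposite Q is at (-67.60, 38.30). A1 meets ZV tangentially, so FV is at right angles to ZV and since A1 is tangent to LD there, FL ⟂ LD, with radius 7.8, so the center F sits 7.8 in from both sides at F = (-59.80, 30.50). That places the tangent points at V = (-67.60, 30.50) on ZV and L = (-59.80, 38.30) on LD. Then cos ∠FVQ = VF·VQ / (|VF||VQ|), giving 24.28°.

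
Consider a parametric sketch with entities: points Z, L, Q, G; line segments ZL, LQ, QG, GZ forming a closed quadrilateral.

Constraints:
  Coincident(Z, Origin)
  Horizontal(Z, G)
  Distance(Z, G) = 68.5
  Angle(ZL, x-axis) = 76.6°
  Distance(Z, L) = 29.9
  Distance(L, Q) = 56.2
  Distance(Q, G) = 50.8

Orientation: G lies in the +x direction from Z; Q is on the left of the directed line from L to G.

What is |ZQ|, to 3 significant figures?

77.4

Z is at the origin; ZG is horizontal with |ZG| = 68.5 and G in +x, so G = (68.5, 0). ZL runs at 76.6° with |ZL| = 29.9, so L = (6.93, 29.1). Q is determined by |LQ| = 56.2 and |QG| = 50.8 together: it lies at the intersection of circle(L, 56.2) and circle(G, 50.8). With |LG| = 68.1, the foot of the radical line on LG is 38.3 from L and the perpendicular offset is √(56.2² − 38.3²) = 41.1. Taking the left-of-LG solution: Q = (59.1, 49.9).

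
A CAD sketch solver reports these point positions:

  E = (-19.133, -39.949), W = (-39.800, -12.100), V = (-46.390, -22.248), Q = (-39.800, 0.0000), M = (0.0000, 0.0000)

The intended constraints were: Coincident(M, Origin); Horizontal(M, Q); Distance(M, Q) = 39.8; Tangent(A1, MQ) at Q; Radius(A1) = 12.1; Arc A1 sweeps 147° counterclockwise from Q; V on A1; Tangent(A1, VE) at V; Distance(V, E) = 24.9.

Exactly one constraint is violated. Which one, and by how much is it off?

Distance(V, E) = 24.9 — off by 7.60.

M = (0.00, 0.00) ✓; M.y = 0.00, Q.y = 0.00 ✓; |MQ| = 39.80 ✓; ∠(WQ, QM) = 90.00° ✓; |WQ| = 12.10 ✓; bearing(W→V) − bearing(W→Q) = 147.0° ✓; |WV| = 12.10 ✓; ∠(WV, VE) = 90.00° ✓; |VE| = 32.50 ✗.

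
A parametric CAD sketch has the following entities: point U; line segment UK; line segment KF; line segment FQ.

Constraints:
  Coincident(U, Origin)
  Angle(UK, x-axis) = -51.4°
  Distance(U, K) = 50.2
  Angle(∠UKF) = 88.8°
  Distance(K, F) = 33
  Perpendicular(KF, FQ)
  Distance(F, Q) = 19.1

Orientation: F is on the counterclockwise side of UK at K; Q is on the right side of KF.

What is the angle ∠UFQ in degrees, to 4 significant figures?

147.5°

U is at the origin; UK runs at -51.4° with length 50.2, so K = 50.2·(cos -51.4°, sin -51.4°) = (31.32, -39.23). ∠UKF = 88.8°, so KF runs at -51.4° + (180° − 88.8°) = 39.80° from the x-axis; with |KF| = 33.0, F = K + 33.0·(cos 39.80°, sin 39.80°) = (56.67, -18.11). KF is perpendicular to FQ; with |FQ| = 19.1 on the right of KF, Q = F + 19.1·(0.6401, -0.7683) = (68.90, -32.78). Then cos ∠UFQ = FU·FQ / (|FU||FQ|), giving 147.5°.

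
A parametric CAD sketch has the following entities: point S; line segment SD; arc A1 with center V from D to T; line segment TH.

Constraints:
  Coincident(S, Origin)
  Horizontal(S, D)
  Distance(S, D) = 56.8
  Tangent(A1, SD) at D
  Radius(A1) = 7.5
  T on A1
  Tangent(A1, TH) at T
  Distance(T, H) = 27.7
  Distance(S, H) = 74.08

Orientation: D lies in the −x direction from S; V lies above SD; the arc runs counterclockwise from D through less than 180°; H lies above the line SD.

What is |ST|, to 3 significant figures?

51.8

Checks: S.y = 0.00, D.y = 0.00 ✓; ∠(VD, DS) = 90.00° ✓; |VT| = 7.500 ✓; ∠(VT, TH) = 90.00° ✓; |TH| = 27.70 ✓; |SH| = 74.08 ✓.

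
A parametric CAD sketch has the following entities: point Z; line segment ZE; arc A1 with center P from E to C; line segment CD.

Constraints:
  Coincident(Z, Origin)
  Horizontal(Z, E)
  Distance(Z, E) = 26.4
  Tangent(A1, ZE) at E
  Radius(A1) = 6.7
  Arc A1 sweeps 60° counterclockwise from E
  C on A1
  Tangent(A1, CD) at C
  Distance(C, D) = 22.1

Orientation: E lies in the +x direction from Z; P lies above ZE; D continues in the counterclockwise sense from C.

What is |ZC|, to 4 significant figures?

32.38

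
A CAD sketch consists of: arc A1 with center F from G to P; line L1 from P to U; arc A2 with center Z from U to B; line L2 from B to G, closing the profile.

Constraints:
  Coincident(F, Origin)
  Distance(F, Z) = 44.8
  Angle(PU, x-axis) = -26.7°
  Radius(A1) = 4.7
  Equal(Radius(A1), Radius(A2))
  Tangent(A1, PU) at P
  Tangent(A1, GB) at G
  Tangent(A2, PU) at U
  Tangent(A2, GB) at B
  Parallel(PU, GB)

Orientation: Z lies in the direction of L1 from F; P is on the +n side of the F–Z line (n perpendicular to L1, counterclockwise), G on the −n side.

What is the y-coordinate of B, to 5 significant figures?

-24.328

Tangency of A1 to both parallel lines with radius 4.7 puts P and G at F ± 4.7·n: P = (2.1118, 4.1988), G = (-2.1118, -4.1988). Equal radii place U and B the same way about Z: U = Z + 4.7·n = (42.135, -15.931), B = Z − 4.7·n = (37.911, -24.328). So B.y = -24.328.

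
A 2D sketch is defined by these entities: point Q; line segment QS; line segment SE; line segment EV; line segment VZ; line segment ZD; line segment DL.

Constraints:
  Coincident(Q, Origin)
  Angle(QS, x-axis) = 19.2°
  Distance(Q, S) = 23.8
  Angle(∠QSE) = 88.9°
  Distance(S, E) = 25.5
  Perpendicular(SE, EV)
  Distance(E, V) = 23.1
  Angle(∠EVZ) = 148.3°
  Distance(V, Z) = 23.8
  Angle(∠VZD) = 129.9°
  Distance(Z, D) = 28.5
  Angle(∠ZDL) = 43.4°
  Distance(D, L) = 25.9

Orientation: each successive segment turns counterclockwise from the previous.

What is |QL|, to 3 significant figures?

3.35

Q is at the origin; QS runs at 19.2° with length 23.8, so S = (22.5, 7.83). ∠QSE = 88.9° gives SE at 110° from the x-axis; with |SE| = 25.5, E = (13.6, 31.7). SE ⟂ EV, so EV runs at -160°; with |EV| = 23.1, V = (-8.04, 23.7). ∠EVZ = 148.3° gives VZ at -128° from the x-axis; with |VZ| = 23.8, Z = (-22.7, 4.97). ∠VZD = 129.9° gives ZD at -77.9° from the x-axis; with |ZD| = 28.5, D = (-16.7, -22.9). ∠ZDL = 43.4° gives DL at 58.7° from the x-axis; with |DL| = 25.9, L = (-3.26, -0.762). Then |QL| = |L − Q| = 3.35.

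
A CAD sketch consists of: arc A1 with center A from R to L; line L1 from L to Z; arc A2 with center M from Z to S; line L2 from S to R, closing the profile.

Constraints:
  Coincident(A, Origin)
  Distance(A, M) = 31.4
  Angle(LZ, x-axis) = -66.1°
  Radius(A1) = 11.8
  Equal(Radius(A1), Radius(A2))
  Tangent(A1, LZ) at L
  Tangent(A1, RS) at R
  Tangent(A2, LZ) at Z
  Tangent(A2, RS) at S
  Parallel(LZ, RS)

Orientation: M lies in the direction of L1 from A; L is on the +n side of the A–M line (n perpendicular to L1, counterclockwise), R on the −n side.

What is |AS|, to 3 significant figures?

33.5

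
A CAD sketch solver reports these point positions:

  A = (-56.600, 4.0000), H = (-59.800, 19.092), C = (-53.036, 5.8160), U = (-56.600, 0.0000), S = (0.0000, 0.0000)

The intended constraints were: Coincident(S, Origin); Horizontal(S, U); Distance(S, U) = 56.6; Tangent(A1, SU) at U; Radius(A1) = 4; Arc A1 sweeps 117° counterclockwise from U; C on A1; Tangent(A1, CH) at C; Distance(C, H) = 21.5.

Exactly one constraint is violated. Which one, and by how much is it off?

Distance(C, H) = 21.5 — off by 6.60.

S = (0.00, 0.00) ✓; S.y = 0.00, U.y = 0.00 ✓; |SU| = 56.60 ✓; ∠(AU, US) = 90.00° ✓; |AU| = 4.000 ✓; bearing(A→C) − bearing(A→U) = 117.0° ✓; |AC| = 4.000 ✓; ∠(AC, CH) = 90.00° ✓; |CH| = 14.90 ✗.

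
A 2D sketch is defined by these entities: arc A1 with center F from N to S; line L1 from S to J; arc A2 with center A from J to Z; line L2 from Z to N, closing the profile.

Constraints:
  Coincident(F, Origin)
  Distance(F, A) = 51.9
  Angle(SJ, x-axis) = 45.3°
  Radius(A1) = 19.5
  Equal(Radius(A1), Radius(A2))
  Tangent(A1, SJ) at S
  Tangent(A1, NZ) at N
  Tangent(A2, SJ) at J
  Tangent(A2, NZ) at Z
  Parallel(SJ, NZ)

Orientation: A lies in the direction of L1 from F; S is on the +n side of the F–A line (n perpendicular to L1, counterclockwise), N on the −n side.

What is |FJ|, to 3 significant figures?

55.4

The slot axis is L1's direction at 45.3°, so u = (cos 45.3°, sin 45.3°) = (0.703, 0.711) and n = (−sin 45.3°, cos 45.3°) = (-0.711, 0.703). F is at the origin and A lies 51.9 along u from F, so A = 51.9·u = (36.5, 36.9). Tangency of A1 to both parallel lines with radius 19.5 puts S and N at F ± 19.5·n: S = (-13.9, 13.7), N = (13.9, -13.7). Equal radii place J and Z the same way about A: J = A + 19.5·n = (22.6, 50.6), Z = A − 19.5·n = (50.4, 23.2). Then |FJ| = |J − F| = 55.4.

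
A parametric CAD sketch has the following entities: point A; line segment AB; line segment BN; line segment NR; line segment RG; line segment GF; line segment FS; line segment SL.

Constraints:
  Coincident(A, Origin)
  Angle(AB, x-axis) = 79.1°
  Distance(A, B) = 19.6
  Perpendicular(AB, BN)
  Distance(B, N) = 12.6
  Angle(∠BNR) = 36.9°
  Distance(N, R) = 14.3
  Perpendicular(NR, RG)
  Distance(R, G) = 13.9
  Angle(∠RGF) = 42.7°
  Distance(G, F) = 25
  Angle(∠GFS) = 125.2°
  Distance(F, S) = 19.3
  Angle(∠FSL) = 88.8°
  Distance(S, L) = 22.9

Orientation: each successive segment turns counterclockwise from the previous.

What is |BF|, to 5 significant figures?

17.521

A is at the origin; AB runs at 79.1° with length 19.6, so B = (3.7063, 19.246). AB is perpendicular to BN, so BN runs at 169.10°; with |BN| = 12.6, N = (-8.6664, 21.629). ∠BNR = 36.9° gives NR at -47.800° from the x-axis; with |NR| = 14.3, R = (0.93920, 11.035). The perpendicularity gives RG at right angles to NR, so RG runs at 42.200°; with |RG| = 13.9, G = (11.236, 20.372). ∠RGF = 42.7° gives GF at 179.50° from the x-axis; with |GF| = 25.0, F = (-13.763, 20.591). Then |BF| = |F − B| = 17.521.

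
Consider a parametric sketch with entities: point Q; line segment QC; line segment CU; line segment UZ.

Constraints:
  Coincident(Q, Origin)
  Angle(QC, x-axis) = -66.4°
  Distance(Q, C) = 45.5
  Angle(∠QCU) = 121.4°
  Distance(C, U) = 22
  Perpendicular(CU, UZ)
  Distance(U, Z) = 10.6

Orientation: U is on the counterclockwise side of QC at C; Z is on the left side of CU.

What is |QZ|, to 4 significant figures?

53.72

Q is at the origin; QC runs at -66.4° with length 45.5, so C = 45.5·(cos -66.4°, sin -66.4°) = (18.22, -41.69). ∠QCU = 121.4°, so CU runs at -66.4° + (180° − 121.4°) = -7.800° from the x-axis; with |CU| = 22.0, U = C + 22.0·(cos -7.800°, sin -7.800°) = (40.01, -44.68). The perpendicularity gives UZ at right angles to CU; with |UZ| = 10.6 on the left of CU, Z = U + 10.6·(0.1357, 0.9907) = (41.45, -34.18). Then |QZ| = |Z − Q| = 53.72.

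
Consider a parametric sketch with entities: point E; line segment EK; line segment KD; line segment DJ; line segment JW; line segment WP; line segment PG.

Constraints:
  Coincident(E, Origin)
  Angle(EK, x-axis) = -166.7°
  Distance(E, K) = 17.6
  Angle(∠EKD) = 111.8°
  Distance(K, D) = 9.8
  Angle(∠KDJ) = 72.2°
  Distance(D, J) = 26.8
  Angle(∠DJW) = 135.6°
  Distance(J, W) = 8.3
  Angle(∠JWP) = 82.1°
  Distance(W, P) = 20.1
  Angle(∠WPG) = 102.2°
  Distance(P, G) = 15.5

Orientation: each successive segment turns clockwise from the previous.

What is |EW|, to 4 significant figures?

13.07

E is at the origin; EK runs at -166.7° with length 17.6, so K = (-17.13, -4.049). ∠EKD = 111.8° gives KD at 125.1° from the x-axis; with |KD| = 9.8, D = (-22.76, 3.969). ∠KDJ = 72.2° gives DJ at 17.30° from the x-axis; with |DJ| = 26.8, J = (2.825, 11.94). ∠DJW = 135.6° gives JW at -27.10° from the x-axis; with |JW| = 8.3, W = (10.21, 8.158). Then |EW| = |W − E| = 13.07.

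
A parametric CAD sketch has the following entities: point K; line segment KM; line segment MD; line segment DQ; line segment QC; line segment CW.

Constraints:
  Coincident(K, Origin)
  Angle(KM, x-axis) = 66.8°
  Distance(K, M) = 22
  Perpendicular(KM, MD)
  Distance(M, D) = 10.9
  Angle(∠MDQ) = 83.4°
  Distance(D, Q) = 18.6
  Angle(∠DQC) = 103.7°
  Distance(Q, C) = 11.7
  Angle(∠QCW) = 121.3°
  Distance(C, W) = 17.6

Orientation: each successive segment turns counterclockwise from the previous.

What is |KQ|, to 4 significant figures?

9.444

K is at the origin; KM runs at 66.8° with length 22.0, so M = (8.667, 20.22). The perpendicularity gives MD at right angles to KM, so MD runs at 156.8°; with |MD| = 10.9, D = (-1.352, 24.51). ∠MDQ = 83.4° gives DQ at -106.6° from the x-axis; with |DQ| = 18.6, Q = (-6.666, 6.690). Then |KQ| = |Q − K| = 9.444.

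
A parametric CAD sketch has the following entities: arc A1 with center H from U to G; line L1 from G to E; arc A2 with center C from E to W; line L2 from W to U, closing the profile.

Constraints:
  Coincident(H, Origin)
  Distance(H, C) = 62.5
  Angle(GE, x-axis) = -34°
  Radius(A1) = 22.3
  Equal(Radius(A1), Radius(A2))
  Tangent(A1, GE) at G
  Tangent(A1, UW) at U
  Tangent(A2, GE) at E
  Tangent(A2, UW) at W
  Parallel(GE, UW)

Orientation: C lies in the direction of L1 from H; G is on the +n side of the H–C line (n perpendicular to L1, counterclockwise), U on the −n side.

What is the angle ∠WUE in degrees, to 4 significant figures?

35.51°

Tangency of A1 to both parallel lines with radius 22.3 puts G and U at H ± 22.3·n: G = (12.47, 18.49), U = (-12.47, -18.49). Equal radii place E and W the same way about C: E = C + 22.3·n = (64.28, -16.46), W = C − 22.3·n = (39.34, -53.44). Then cos ∠WUE = UW·UE / (|UW||UE|), giving 35.51°.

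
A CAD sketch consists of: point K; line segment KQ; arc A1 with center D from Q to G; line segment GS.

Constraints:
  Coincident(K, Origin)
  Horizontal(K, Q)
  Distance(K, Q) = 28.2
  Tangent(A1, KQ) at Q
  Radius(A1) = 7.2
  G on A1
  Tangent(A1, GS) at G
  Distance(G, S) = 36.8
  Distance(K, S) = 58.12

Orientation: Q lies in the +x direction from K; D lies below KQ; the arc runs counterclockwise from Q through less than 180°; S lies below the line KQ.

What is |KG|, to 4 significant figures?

24.25

Checks: |DG| = 7.200 ✓; ∠(DG, GS) = 90.00° ✓; |GS| = 36.80 ✓; |KS| = 58.12 ✓.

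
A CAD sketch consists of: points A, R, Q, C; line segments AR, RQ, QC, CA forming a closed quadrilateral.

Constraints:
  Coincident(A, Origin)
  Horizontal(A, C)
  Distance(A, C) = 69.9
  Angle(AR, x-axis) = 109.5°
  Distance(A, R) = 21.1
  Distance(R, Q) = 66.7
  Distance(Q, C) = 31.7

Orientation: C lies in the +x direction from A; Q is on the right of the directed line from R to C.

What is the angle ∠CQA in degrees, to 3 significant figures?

115°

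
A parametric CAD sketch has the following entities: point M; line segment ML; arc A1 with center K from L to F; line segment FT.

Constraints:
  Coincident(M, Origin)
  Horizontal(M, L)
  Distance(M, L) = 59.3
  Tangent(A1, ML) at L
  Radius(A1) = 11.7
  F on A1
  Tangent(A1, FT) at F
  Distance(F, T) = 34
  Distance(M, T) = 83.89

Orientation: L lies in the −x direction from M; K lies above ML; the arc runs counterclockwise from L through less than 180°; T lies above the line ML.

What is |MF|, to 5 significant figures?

53.285

Checks: ∠(KL, LM) = 90.00° ✓; |KF| = 11.70 ✓; ∠(KF, FT) = 90.00° ✓; |FT| = 34.00 ✓; |MT| = 83.89 ✓.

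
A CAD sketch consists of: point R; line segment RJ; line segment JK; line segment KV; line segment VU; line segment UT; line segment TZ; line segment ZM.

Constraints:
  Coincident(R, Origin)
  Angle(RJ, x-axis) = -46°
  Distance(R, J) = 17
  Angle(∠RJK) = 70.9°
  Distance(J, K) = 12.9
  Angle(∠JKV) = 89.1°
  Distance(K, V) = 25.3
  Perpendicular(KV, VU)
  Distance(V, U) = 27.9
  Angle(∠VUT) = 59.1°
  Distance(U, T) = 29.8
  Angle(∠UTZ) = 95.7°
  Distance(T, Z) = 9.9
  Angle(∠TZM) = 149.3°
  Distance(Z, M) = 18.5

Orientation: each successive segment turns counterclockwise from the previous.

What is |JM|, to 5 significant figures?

27.363

R is at the origin; RJ runs at -46.0° with length 17.0, so J = (11.809, -12.229). ∠RJK = 70.9° gives JK at 63.100° from the x-axis; with |JK| = 12.9, K = (17.646, -0.72459). ∠JKV = 89.1° gives KV at 154.00° from the x-axis; with |KV| = 25.3, V = (-5.0939, 10.366). KV is perpendicular to VU, so VU runs at -116.00°; with |VU| = 27.9, U = (-17.324, -14.710). ∠VUT = 59.1° gives UT at 4.9000° from the x-axis; with |UT| = 29.8, T = (12.367, -12.165). ∠UTZ = 95.7° gives TZ at 89.200° from the x-axis; with |TZ| = 9.9, Z = (12.505, -2.2657). ∠TZM = 149.3° gives ZM at 119.90° from the x-axis; with |ZM| = 18.5, M = (3.2828, 13.772). Then |JM| = |M − J| = 27.363.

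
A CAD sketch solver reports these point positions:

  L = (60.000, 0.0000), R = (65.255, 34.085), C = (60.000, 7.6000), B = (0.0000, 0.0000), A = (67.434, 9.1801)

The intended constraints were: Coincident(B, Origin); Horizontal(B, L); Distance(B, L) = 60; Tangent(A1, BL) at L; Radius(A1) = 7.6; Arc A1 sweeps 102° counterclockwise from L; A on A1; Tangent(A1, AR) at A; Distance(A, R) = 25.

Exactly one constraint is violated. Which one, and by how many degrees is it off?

Tangent(A1, AR) at A — off by 7.00°.

B = (0.00, 0.00) ✓; B.y = 0.00, L.y = 0.00 ✓; |BL| = 60.00 ✓; ∠(CL, LB) = 90.00° ✓; |CL| = 7.600 ✓; bearing(C→A) − bearing(C→L) = 102.0° ✓; |CA| = 7.600 ✓; ∠(CA, AR) = 97.00° ✗; |AR| = 25.00 ✓.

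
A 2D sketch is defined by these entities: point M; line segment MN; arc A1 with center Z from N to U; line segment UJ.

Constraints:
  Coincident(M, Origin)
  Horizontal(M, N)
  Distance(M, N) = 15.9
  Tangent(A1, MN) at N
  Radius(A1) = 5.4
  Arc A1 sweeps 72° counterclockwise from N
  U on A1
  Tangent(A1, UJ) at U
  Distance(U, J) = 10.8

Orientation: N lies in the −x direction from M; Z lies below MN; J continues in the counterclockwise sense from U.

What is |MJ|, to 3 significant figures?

28.1

M is at the origin; M and N share the same y with |MN| = 15.9 and N on the −x side, so N = (-15.9, 0.00). Since A1 is tangent to MN there, ZN ⟂ MN, so Z = N + (0, -5.4) = (-15.9, -5.40). On A1, N sits at bearing 90° from Z; a 72° counterclockwise sweep puts U at bearing 162°, so U = Z + 5.4·(cos 162°, sin 162°) = (-21.0, -3.73). Since A1 is tangent to UJ there, ZU ⟂ UJ, so UJ runs along (−sin 162°, cos 162°); with |UJ| = 10.8, J = (-24.4, -14.0). Then |MJ| = |J − M| = 28.1.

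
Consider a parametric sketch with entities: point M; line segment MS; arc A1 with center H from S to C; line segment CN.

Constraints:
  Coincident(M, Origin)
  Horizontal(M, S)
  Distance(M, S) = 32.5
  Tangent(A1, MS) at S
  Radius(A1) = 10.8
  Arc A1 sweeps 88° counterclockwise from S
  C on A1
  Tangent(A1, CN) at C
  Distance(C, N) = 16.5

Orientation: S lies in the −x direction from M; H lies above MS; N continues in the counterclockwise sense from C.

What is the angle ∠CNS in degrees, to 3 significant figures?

20.9°

M is at the origin; MS is horizontal with |MS| = 32.5 and S on the −x side, so S = (-32.5, 0.00). A1 meets MS tangentially, so HS is at right angles to MS, so H = S + (0, 10.8) = (-32.5, 10.8). On A1, S sits at bearing -90° from H; an 88° counterclockwise sweep puts C at bearing -2°, so C = H + 10.8·(cos -2°, sin -2°) = (-21.7, 10.4). The tangent condition forces HC to be normal to CN, so CN runs along (−sin -2°, cos -2°); with |CN| = 16.5, N = (-21.1, 26.9). Then cos ∠CNS = NC·NS / (|NC||NS|), giving 20.9°.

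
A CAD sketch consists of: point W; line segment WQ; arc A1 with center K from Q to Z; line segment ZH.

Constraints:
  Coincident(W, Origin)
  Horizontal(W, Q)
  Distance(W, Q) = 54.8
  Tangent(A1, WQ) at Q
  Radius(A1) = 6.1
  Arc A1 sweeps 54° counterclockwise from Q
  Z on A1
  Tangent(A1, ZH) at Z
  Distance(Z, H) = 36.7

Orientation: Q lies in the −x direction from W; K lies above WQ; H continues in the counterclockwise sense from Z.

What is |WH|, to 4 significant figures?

42.87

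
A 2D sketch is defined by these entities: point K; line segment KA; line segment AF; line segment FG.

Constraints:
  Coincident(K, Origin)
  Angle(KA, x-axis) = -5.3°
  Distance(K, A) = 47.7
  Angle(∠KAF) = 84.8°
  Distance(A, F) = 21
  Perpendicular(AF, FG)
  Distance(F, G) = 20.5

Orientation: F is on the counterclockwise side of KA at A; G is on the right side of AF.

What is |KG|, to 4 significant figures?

70.02

K is at the origin; KA runs at -5.3° with length 47.7, so A = 47.7·(cos -5.3°, sin -5.3°) = (47.50, -4.406). ∠KAF = 84.8°, so AF runs at -5.3° + (180° − 84.8°) = 89.90° from the x-axis; with |AF| = 21.0, F = A + 21.0·(cos 89.90°, sin 89.90°) = (47.53, 16.59). AF is perpendicular to FG; with |FG| = 20.5 on the right of AF, G = F + 20.5·(1.000, -0.001745) = (68.03, 16.56). Then |KG| = |G − K| = 70.02.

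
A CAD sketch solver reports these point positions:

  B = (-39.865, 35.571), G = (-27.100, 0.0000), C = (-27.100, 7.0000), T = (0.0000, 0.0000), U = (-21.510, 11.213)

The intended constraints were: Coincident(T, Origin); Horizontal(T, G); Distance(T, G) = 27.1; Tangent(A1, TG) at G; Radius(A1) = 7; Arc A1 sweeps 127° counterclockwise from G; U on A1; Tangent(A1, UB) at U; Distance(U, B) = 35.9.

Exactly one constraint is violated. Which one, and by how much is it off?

Distance(U, B) = 35.9 — off by 5.40.

T = (0.00, 0.00) ✓; T.y = 0.00, G.y = 0.00 ✓; |TG| = 27.10 ✓; ∠(CG, GT) = 90.00° ✓; |CG| = 7.000 ✓; bearing(C→U) − bearing(C→G) = 127.0° ✓; |CU| = 7.000 ✓; ∠(CU, UB) = 90.00° ✓; |UB| = 30.50 ✗.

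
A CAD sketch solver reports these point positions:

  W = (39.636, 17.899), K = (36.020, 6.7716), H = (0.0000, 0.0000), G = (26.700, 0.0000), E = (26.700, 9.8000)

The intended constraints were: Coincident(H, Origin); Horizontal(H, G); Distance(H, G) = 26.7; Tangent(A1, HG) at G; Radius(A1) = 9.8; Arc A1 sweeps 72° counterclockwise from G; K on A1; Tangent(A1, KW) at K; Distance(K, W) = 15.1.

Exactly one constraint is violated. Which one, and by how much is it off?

Distance(K, W) = 15.1 — off by 3.40.

H = (0.00, 0.00) ✓; H.y = 0.00, G.y = 0.00 ✓; |HG| = 26.70 ✓; ∠(EG, GH) = 90.00° ✓; |EG| = 9.800 ✓; bearing(E→K) − bearing(E→G) = 72.00° ✓; |EK| = 9.800 ✓; ∠(EK, KW) = 90.00° ✓; |KW| = 11.70 ✗.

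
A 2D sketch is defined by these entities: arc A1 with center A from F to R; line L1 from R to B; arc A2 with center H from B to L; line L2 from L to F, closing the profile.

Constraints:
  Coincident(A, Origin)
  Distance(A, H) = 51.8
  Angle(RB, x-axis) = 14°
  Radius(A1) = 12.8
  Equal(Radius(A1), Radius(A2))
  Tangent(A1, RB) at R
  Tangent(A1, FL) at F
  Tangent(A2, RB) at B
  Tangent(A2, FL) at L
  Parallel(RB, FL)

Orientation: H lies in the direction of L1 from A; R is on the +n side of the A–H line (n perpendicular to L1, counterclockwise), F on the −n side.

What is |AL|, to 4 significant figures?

53.36

Tangency of A1 to both parallel lines with radius 12.8 puts R and F at A ± 12.8·n: R = (-3.097, 12.42), F = (3.097, -12.42). Equal radii place B and L the same way about H: B = H + 12.8·n = (47.16, 24.95), L = H − 12.8·n = (53.36, 0.1118). Then |AL| = |L − A| = 53.36.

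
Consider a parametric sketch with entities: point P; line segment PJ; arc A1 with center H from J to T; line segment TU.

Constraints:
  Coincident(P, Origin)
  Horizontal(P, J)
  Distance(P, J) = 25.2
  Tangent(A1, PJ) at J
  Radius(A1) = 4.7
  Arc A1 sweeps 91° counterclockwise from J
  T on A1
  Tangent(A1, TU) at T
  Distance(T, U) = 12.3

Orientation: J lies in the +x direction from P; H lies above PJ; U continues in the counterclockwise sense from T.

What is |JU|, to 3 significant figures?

17.7

P is at the origin; PJ is horizontal with |PJ| = 25.2 and J on the +x side, so J = (25.2, 0.00). Since A1 is tangent to PJ there, HJ ⟂ PJ, so H = J + (0, 4.7) = (25.2, 4.70). On A1, J sits at bearing -90° from H; a 91° counterclockwise sweep puts T at bearing 1°, so T = H + 4.7·(cos 1°, sin 1°) = (29.9, 4.78). A1 meets TU tangentially, so HT is at right angles to TU, so TU runs along (−sin 1°, cos 1°); with |TU| = 12.3, U = (29.7, 17.1). Then |JU| = |U − J| = 17.7.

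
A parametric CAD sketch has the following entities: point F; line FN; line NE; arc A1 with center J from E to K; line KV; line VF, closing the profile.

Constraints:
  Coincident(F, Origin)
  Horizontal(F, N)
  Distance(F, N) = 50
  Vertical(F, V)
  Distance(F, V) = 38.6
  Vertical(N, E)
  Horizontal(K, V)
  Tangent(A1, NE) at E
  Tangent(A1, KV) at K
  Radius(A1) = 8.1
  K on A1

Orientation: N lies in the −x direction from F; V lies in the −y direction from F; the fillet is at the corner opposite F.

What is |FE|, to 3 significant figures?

58.6

F is at the origin; FN is horizontal with |FN| = 50.0 and N on the −x side, so N = (-50.0, 0.00). F and V share the same x with |FV| = 38.6 and V on the −y side, so V = (0.00, -38.6). The virtual corner opposite F is at (-50.0, -38.6). Tangency of A1 to NE means the radius JE is perpendicular to NE and tangency of A1 to KV means the radius JK is perpendicular to KV, with radius 8.1, so the center J sits 8.1 in from both sides at J = (-41.9, -30.5). That places the tangent points at E = (-50.0, -30.5) on NE and K = (-41.9, -38.6) on KV. Then |FE| = |E − F| = 58.6.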